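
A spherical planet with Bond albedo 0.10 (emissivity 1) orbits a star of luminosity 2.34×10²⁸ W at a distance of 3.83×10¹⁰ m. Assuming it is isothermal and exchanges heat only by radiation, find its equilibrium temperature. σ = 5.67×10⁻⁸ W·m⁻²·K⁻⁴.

T ≈ 1500 K

First find the stellar flux at distance d: S = L/(4πd²) = 2.34×10²⁸/(4π·(3.83×10¹⁰)²) = 1.269×10⁶ W/m².
For an isothermal sphere, absorbed (1−a)S·πr² = emitted σ·4πr²·T⁴, so T⁴ = (1−a)S/(4σ).
T⁴ = 0.900·1.269×10⁶/(4·5.67×10⁻⁸) = 5.037×10¹² K⁴.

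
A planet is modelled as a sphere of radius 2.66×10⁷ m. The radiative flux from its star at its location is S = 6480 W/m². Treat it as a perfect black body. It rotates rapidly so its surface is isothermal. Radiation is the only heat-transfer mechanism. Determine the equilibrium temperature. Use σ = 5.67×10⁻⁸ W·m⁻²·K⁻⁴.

At equilibrium, absorbed power = emitted power.
Absorbing cross-section = πr² = 2.223×10¹⁵ m²; emitting surface = 4πr² = 8.891×10¹⁵ m² (ratio 4).
S·A_cross = εσ·A_surf·T⁴  ⇒  T⁴ = S/(4σ).
T⁴ = 1.00·6480/(4·5.67×10⁻⁸) = 2.857×10¹⁰ K⁴.
T = (2.857×10¹⁰)^(1/4).

T ≈ 411 K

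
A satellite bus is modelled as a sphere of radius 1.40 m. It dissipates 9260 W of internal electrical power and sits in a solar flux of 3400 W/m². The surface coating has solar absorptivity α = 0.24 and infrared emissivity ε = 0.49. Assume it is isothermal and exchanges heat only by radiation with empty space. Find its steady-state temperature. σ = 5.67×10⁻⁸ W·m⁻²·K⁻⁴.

At steady state, absorbed solar power + internal power = radiated power.
Absorbed: α·S·A_cross = 0.24·3400·6.158 = 5025 W (cross-section πr²).
Total input = 5025 + 9260 = 14280 W.
Radiated: εσ·A_surf·T⁴ with A_surf = 4πr² = 24.63 m².
T⁴ = 14280/(0.49·5.67×10⁻⁸·24.63) = 2.087×10¹⁰ K⁴.

T ≈ 380 K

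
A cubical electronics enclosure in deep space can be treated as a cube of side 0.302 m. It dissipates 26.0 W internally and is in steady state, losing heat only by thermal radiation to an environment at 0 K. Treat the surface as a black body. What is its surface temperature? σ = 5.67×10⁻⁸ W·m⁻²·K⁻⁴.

T ≈ 170 K

Steady state: internal power = radiated power, P = εσA T⁴.
Radiating area A = 6L² = 0.5472 m².
T⁴ = P/(εσA) = 26.0/(1.0·5.67×10⁻⁸·0.5472) = 8.380×10⁸ K⁴.
T = (8.380×10⁸)^(1/4).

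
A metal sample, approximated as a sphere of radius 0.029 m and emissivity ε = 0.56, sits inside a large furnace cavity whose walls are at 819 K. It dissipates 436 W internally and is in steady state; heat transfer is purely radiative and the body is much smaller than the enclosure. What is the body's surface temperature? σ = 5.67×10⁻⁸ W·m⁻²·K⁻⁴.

T ≈ 1150 K

For a small grey body in a large enclosure, net radiated power = εσA(T⁴ − T_w⁴).
Steady state: P = εσA(T⁴ − T_w⁴) with A = 4πr² = 0.01057 m².
T⁴ = P/(εσA) + T_w⁴ = 436/(0.56·5.67×10⁻⁸·0.01057) + (819)⁴
    = 1.299×10¹² + 4.499×10¹¹ = 1.749×10¹² K⁴.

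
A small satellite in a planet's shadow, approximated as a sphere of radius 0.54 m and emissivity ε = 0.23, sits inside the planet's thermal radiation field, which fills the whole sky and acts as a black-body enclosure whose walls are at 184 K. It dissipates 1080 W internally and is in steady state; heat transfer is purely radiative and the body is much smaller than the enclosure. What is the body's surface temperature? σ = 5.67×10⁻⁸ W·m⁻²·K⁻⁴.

For a small grey body in a large enclosure, net radiated power = εσA(T⁴ − T_w⁴).
Steady state: P = εσA(T⁴ − T_w⁴) with A = 4πr² = 3.664 m².
T⁴ = P/(εσA) + T_w⁴ = 1080/(0.23·5.67×10⁻⁸·3.664) + (184)⁴
    = 2.260×10¹⁰ + 1.146×10⁹ = 2.375×10¹⁰ K⁴.

T ≈ 393 K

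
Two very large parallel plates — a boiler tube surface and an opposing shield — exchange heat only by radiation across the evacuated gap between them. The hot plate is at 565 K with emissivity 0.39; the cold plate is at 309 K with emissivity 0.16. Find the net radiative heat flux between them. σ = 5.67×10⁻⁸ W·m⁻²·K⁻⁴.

q ≈ 673 W/m²

For two infinite grey parallel plates, q = σ(T₁⁴ − T₂⁴)/(1/ε₁ + 1/ε₂ − 1).
T₁⁴ − T₂⁴ = 1.019×10¹¹ − 9.117×10⁹ = 9.279×10¹⁰ K⁴.
1/ε₁ + 1/ε₂ − 1 = 2.564 + 6.250 − 1 = 7.814.
q = 5.67×10⁻⁸ × 9.279×10¹⁰ / 7.814.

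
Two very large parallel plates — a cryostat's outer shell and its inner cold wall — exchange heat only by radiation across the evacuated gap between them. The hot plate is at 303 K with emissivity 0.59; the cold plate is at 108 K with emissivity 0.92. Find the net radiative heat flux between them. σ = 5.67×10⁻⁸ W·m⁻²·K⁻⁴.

q ≈ 264 W/m²

For two infinite grey parallel plates, q = σ(T₁⁴ − T₂⁴)/(1/ε₁ + 1/ε₂ − 1).
T₁⁴ − T₂⁴ = 8.429×10⁹ − 1.360×10⁸ = 8.293×10⁹ K⁴.
1/ε₁ + 1/ε₂ − 1 = 1.695 + 1.087 − 1 = 1.782.
q = 5.67×10⁻⁸ × 8.293×10⁹ / 1.782.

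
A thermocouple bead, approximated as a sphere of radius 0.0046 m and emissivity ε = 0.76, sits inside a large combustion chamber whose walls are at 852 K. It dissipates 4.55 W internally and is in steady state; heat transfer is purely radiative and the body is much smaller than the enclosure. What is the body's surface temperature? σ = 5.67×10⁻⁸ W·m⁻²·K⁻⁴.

For a small grey body in a large enclosure, net radiated power = εσA(T⁴ − T_w⁴).
Steady state: P = εσA(T⁴ − T_w⁴) with A = 4πr² = 2.659×10⁻⁴ m².
T⁴ = P/(εσA) + T_w⁴ = 4.55/(0.76·5.67×10⁻⁸·2.659×10⁻⁴) + (852)⁴
    = 3.971×10¹¹ + 5.269×10¹¹ = 9.240×10¹¹ K⁴.

T ≈ 980 K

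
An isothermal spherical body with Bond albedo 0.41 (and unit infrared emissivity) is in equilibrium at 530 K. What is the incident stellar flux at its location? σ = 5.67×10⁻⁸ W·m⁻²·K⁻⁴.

S ≈ 30300 W/m²

(1−a)S·πr² = σ·4πr²·T⁴ ⇒ S = 4σT⁴/(1−a).
S = 4·5.67×10⁻⁸·7.890×10¹⁰/0.590.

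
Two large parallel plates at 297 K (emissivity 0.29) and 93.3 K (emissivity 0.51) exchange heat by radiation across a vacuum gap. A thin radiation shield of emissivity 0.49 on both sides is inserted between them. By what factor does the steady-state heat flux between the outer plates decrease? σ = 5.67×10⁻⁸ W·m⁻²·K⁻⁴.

Without shield: q₀ = σΔ(T⁴)/(1/ε₁+1/ε₂−1) with denominator 4.409.
With shield the two gaps are in series; the resistances add: (1/ε₁+1/ε_s−1)+(1/ε_s+1/ε₂−1) = 4.489+3.002 = 7.491.
Heat-flux ratio q₀/q = 7.491/4.409.

factor ≈ 1.70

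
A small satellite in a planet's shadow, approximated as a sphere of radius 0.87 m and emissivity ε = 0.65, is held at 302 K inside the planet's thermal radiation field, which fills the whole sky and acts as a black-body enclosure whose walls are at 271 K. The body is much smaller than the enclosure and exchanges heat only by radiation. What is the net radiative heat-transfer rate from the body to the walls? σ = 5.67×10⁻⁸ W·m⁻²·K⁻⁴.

For a small grey body in a large enclosure: P_net = εσA(T_body⁴ − T_wall⁴).
A = 4πr² = 9.511 m²; T_body⁴ − T_wall⁴ = 8.318×10⁹ − 5.394×10⁹ = 2.925×10⁹ K⁴.
|P_net| = 0.65·5.67×10⁻⁸·9.511·2.925×10⁹.

P_net ≈ 1030 W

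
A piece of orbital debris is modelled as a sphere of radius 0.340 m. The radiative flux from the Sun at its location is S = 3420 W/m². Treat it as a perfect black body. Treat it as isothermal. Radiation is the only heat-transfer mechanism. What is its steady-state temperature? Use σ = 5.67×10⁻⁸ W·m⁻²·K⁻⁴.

T ≈ 350 K

At equilibrium, absorbed power = emitted power.
Absorbing cross-section = πr² = 0.3632 m²; emitting surface = 4πr² = 1.453 m² (ratio 4).
S·A_cross = εσ·A_surf·T⁴  ⇒  T⁴ = S/(4σ).
T⁴ = 1.00·3420/(4·5.67×10⁻⁸) = 1.508×10¹⁰ K⁴.
T = (1.508×10¹⁰)^(1/4).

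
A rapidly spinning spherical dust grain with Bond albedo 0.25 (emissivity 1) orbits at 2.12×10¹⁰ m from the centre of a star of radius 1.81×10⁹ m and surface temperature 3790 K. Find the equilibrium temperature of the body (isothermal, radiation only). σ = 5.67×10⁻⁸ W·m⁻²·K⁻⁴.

T ≈ 729 K

The star's surface emits σT_*⁴; at distance d the flux is S = σT_*⁴(R_*/d)².
S = 5.67×10⁻⁸·(3790)⁴·(1.81×10⁹/2.12×10¹⁰)² = 85280 W/m².
For an isothermal sphere T⁴ = (1−a)S/(4σ) = 2.820×10¹¹ K⁴.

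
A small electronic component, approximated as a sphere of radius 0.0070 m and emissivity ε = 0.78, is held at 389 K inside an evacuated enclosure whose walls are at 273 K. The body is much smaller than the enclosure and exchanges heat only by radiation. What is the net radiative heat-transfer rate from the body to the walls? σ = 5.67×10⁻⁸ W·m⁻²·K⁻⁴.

For a small grey body in a large enclosure: P_net = εσA(T_body⁴ − T_wall⁴).
A = 4πr² = 6.158×10⁻⁴ m²; T_body⁴ − T_wall⁴ = 2.290×10¹⁰ − 5.555×10⁹ = 1.734×10¹⁰ K⁴.
|P_net| = 0.78·5.67×10⁻⁸·6.158×10⁻⁴·1.734×10¹⁰.

P_net ≈ 0.472 W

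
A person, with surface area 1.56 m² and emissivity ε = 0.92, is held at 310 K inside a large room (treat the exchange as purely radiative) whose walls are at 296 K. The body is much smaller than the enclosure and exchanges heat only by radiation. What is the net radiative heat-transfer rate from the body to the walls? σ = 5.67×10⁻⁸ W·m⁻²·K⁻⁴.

P_net ≈ 127 W

For a small grey body in a large enclosure: P_net = εσA(T_body⁴ − T_wall⁴).
A = 1.56 m²; T_body⁴ − T_wall⁴ = 9.235×10⁹ − 7.677×10⁹ = 1.559×10⁹ K⁴.
|P_net| = 0.92·5.67×10⁻⁸·1.560·1.559×10⁹.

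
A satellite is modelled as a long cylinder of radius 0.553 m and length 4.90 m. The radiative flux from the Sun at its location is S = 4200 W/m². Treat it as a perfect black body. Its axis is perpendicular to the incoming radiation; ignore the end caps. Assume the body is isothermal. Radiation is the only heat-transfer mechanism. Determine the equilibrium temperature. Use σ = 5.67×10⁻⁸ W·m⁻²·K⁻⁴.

T ≈ 392 K

At equilibrium, absorbed power = emitted power.
Absorbing cross-section = 2rL = 5.419 m²; emitting surface = 2πrL = 17.03 m² (ratio π).
S·A_cross = εσ·A_surf·T⁴  ⇒  T⁴ = S/(πσ).
T⁴ = 1.00·4200/(π·5.67×10⁻⁸) = 2.358×10¹⁰ K⁴.
T = (2.358×10¹⁰)^(1/4).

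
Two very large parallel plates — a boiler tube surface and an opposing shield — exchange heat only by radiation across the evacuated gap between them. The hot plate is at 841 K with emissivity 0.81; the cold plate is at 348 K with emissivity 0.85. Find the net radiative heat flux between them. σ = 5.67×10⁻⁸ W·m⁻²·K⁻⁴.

q ≈ 19500 W/m²

For two infinite grey parallel plates, q = σ(T₁⁴ − T₂⁴)/(1/ε₁ + 1/ε₂ − 1).
T₁⁴ − T₂⁴ = 5.002×10¹¹ − 1.467×10¹⁰ = 4.856×10¹¹ K⁴.
1/ε₁ + 1/ε₂ − 1 = 1.235 + 1.176 − 1 = 1.411.
q = 5.67×10⁻⁸ × 4.856×10¹¹ / 1.411.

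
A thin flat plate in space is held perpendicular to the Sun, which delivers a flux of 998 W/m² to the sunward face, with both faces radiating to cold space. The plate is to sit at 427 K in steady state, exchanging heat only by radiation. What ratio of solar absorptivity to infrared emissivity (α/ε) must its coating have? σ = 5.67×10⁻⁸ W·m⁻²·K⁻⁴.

Balance: αS·A = εσ·2A·T⁴ ⇒ α/ε = 2σT⁴/S.
α/ε = 2·5.67×10⁻⁸·(427)⁴/998 = 2·5.67×10⁻⁸·3.324×10¹⁰/998.

α/ε ≈ 3.78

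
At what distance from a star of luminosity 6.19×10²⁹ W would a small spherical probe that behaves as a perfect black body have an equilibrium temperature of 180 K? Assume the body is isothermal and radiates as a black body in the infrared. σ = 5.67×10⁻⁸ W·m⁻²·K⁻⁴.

d ≈ 1.44×10¹³ m

For an isothermal black-emitting sphere, (1−a)S·πr² = σ·4πr²·T⁴ ⇒ S = 4σT⁴/(1−a).
S = 4·5.67×10⁻⁸·(180)⁴/1.00 = 238.1 W/m².
Flux falls as S = L/(4πd²), so d = √(L/(4πS)) = √(6.19×10²⁹/(4π·238.1)).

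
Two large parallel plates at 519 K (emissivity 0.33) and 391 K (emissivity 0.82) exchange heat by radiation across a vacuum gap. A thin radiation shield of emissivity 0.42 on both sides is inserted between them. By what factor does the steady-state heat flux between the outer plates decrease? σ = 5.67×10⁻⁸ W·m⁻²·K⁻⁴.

factor ≈ 2.16

Without shield: q₀ = σΔ(T⁴)/(1/ε₁+1/ε₂−1) with denominator 3.250.
With shield the two gaps are in series; the resistances add: (1/ε₁+1/ε_s−1)+(1/ε_s+1/ε₂−1) = 4.411+2.600 = 7.012.
Heat-flux ratio q₀/q = 7.012/3.250.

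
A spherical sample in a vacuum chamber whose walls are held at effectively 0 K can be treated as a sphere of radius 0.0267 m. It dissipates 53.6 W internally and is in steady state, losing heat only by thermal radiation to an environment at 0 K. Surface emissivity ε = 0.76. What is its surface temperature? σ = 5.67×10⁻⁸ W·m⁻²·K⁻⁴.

T ≈ 610 K

Steady state: internal power = radiated power, P = εσA T⁴.
Radiating area A = 4πr² = 0.008958 m².
T⁴ = P/(εσA) = 53.6/(0.76·5.67×10⁻⁸·0.008958) = 1.388×10¹¹ K⁴.
T = (1.388×10¹¹)^(1/4).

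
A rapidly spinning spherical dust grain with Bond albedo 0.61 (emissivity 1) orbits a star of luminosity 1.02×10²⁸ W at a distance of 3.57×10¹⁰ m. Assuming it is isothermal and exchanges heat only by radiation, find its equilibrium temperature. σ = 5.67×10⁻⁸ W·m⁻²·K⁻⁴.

T ≈ 1020 K

First find the stellar flux at distance d: S = L/(4πd²) = 1.02×10²⁸/(4π·(3.57×10¹⁰)²) = 6.369×10⁵ W/m².
For an isothermal sphere, absorbed (1−a)S·πr² = emitted σ·4πr²·T⁴, so T⁴ = (1−a)S/(4σ).
T⁴ = 0.390·6.369×10⁵/(4·5.67×10⁻⁸) = 1.095×10¹² K⁴.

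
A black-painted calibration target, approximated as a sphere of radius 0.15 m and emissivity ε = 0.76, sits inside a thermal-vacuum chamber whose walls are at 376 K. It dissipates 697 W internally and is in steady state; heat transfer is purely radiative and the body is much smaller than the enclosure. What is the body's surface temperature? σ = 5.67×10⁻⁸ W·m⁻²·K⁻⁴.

For a small grey body in a large enclosure, net radiated power = εσA(T⁴ − T_w⁴).
Steady state: P = εσA(T⁴ − T_w⁴) with A = 4πr² = 0.2827 m².
T⁴ = P/(εσA) + T_w⁴ = 697/(0.76·5.67×10⁻⁸·0.2827) + (376)⁴
    = 5.721×10¹⁰ + 1.999×10¹⁰ = 7.719×10¹⁰ K⁴.

T ≈ 527 K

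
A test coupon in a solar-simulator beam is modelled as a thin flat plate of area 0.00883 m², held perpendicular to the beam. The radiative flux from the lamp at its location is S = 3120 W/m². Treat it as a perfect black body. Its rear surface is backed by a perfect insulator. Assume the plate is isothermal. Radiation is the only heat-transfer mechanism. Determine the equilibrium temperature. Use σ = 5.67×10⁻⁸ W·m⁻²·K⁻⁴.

T ≈ 484 K

At equilibrium, absorbed power = emitted power.
Absorbing cross-section = A = 0.008830 m²; emitting surface = A = 0.008830 m² (ratio 1).
S·A_cross = εσ·A_surf·T⁴  ⇒  T⁴ = S/(1σ).
T⁴ = 1.00·3120/(1·5.67×10⁻⁸) = 5.503×10¹⁰ K⁴.
T = (5.503×10¹⁰)^(1/4).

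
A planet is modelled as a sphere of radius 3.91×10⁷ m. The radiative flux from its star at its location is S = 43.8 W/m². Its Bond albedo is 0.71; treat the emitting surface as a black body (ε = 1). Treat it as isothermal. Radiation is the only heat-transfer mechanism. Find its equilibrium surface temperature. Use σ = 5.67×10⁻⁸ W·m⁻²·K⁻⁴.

T ≈ 86.5 K

At equilibrium, absorbed power = emitted power.
Absorbing cross-section = πr² = 4.803×10¹⁵ m²; emitting surface = 4πr² = 1.921×10¹⁶ m² (ratio 4).
(1−a)S·A_cross = εσ·A_surf·T⁴  ⇒  T⁴ = (1−a)S/(4σ).
T⁴ = 0.290·43.8/(4·5.67×10⁻⁸) = 5.601×10⁷ K⁴.
T = (5.601×10⁷)^(1/4).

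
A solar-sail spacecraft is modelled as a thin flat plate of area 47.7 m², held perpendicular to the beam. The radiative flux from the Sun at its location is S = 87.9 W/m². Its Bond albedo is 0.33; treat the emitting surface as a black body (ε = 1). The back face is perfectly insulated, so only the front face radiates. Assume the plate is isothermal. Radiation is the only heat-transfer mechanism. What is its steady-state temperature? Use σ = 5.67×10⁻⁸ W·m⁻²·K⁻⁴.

At equilibrium, absorbed power = emitted power.
Absorbing cross-section = A = 47.70 m²; emitting surface = A = 47.70 m² (ratio 1).
(1−a)S·A_cross = εσ·A_surf·T⁴  ⇒  T⁴ = (1−a)S/(1σ).
T⁴ = 0.670·87.9/(1·5.67×10⁻⁸) = 1.039×10⁹ K⁴.
T = (1.039×10⁹)^(1/4).

T ≈ 180 K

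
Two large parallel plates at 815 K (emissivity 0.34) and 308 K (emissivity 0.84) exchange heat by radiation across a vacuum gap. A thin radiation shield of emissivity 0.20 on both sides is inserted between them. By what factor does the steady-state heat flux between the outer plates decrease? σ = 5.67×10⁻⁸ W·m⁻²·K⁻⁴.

Without shield: q₀ = σΔ(T⁴)/(1/ε₁+1/ε₂−1) with denominator 3.132.
With shield the two gaps are in series; the resistances add: (1/ε₁+1/ε_s−1)+(1/ε_s+1/ε₂−1) = 6.941+5.190 = 12.13.
Heat-flux ratio q₀/q = 12.13/3.132.

factor ≈ 3.87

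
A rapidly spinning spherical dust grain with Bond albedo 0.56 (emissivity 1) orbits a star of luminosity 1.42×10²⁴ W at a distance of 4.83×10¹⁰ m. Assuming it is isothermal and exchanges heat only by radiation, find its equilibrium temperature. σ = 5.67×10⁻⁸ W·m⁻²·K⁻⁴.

T ≈ 98.5 K

First find the stellar flux at distance d: S = L/(4πd²) = 1.42×10²⁴/(4π·(4.83×10¹⁰)²) = 48.44 W/m².
For an isothermal sphere, absorbed (1−a)S·πr² = emitted σ·4πr²·T⁴, so T⁴ = (1−a)S/(4σ).
T⁴ = 0.440·48.44/(4·5.67×10⁻⁸) = 9.397×10⁷ K⁴.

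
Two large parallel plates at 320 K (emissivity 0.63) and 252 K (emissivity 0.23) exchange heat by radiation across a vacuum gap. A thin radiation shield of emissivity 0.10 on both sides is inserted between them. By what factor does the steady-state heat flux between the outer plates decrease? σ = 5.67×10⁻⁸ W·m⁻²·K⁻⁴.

factor ≈ 4.85

Without shield: q₀ = σΔ(T⁴)/(1/ε₁+1/ε₂−1) with denominator 4.935.
With shield the two gaps are in series; the resistances add: (1/ε₁+1/ε_s−1)+(1/ε_s+1/ε₂−1) = 10.59+13.35 = 23.94.
Heat-flux ratio q₀/q = 23.94/4.935.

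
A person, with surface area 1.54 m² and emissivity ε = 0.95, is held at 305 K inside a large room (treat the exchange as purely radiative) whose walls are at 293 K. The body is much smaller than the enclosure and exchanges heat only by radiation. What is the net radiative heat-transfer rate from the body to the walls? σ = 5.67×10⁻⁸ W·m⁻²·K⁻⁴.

For a small grey body in a large enclosure: P_net = εσA(T_body⁴ − T_wall⁴).
A = 1.54 m²; T_body⁴ − T_wall⁴ = 8.654×10⁹ − 7.370×10⁹ = 1.284×10⁹ K⁴.
|P_net| = 0.95·5.67×10⁻⁸·1.540·1.284×10⁹.

P_net ≈ 106 W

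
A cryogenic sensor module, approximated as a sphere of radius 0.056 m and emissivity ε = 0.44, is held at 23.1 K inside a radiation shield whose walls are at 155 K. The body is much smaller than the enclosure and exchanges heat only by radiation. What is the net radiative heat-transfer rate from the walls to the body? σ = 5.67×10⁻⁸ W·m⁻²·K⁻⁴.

For a small grey body in a large enclosure: P_net = εσA(T_body⁴ − T_wall⁴).
A = 4πr² = 0.03941 m²; T_body⁴ − T_wall⁴ = 2.847×10⁵ − 5.772×10⁸ = -5.769×10⁸ K⁴.
|P_net| = 0.44·5.67×10⁻⁸·0.03941·5.769×10⁸.

P_net ≈ 0.567 W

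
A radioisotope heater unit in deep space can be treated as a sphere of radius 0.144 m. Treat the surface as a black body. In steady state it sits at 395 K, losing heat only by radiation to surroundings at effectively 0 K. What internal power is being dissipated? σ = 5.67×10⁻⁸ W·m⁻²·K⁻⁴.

P ≈ 360 W

Steady state: P = εσA T⁴.
A = 4πr² = 0.2606 m²; T⁴ = (395)⁴ = 2.434×10¹⁰ K⁴.
P = 1.0 × 5.67×10⁻⁸ × 0.2606 × 2.434×10¹⁰.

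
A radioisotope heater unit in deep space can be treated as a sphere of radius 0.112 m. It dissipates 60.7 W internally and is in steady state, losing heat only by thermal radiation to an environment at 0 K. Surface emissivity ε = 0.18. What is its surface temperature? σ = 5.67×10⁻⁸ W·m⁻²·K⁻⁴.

T ≈ 441 K

Steady state: internal power = radiated power, P = εσA T⁴.
Radiating area A = 4πr² = 0.1576 m².
T⁴ = P/(εσA) = 60.7/(0.18·5.67×10⁻⁸·0.1576) = 3.773×10¹⁰ K⁴.
T = (3.773×10¹⁰)^(1/4).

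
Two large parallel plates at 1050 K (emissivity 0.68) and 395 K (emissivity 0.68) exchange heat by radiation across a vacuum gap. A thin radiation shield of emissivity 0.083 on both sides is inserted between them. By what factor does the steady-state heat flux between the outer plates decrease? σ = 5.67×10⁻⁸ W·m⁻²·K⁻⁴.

factor ≈ 12.9

Without shield: q₀ = σΔ(T⁴)/(1/ε₁+1/ε₂−1) with denominator 1.941.
With shield the two gaps are in series; the resistances add: (1/ε₁+1/ε_s−1)+(1/ε_s+1/ε₂−1) = 12.52+12.52 = 25.04.
Heat-flux ratio q₀/q = 25.04/1.941.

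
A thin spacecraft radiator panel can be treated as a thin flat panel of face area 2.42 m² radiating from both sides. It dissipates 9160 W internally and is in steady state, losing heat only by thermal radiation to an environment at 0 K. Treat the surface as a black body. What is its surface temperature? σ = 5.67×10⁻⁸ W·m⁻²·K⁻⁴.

T ≈ 427 K

Steady state: internal power = radiated power, P = εσA T⁴.
Radiating area A = 2·2.42 = 4.840 m².
T⁴ = P/(εσA) = 9160/(1.0·5.67×10⁻⁸·4.840) = 3.338×10¹⁰ K⁴.
T = (3.338×10¹⁰)^(1/4).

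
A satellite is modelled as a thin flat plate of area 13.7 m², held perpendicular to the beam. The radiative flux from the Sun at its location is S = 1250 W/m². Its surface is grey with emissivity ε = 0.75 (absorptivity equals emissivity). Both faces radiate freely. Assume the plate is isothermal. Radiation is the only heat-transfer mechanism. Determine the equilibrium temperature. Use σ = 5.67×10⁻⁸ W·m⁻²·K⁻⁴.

T ≈ 324 K

At equilibrium, absorbed power = emitted power.
Absorbing cross-section = A = 13.70 m²; emitting surface = 2A = 27.40 m² (ratio 2).
εS·A_cross = εσ·A_surf·T⁴  ⇒  T⁴ = S/(2σ)   (ε cancels).
T⁴ = 1250/(2·5.67×10⁻⁸) = 1.102×10¹⁰ K⁴.
T = (1.102×10¹⁰)^(1/4).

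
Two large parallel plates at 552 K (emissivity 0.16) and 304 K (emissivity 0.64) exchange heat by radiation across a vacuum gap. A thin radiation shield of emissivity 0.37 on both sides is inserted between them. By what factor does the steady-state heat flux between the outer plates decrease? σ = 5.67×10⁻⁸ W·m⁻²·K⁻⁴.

factor ≈ 1.65

Without shield: q₀ = σΔ(T⁴)/(1/ε₁+1/ε₂−1) with denominator 6.812.
With shield the two gaps are in series; the resistances add: (1/ε₁+1/ε_s−1)+(1/ε_s+1/ε₂−1) = 7.953+3.265 = 11.22.
Heat-flux ratio q₀/q = 11.22/6.812.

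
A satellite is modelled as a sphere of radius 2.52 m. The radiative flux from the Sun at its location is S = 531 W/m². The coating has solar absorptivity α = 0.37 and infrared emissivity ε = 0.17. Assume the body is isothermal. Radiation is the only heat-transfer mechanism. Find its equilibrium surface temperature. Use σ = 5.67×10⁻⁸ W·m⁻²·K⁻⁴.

T ≈ 267 K

At equilibrium, absorbed power = emitted power.
Absorbing cross-section = πr² = 19.95 m²; emitting surface = 4πr² = 79.80 m² (ratio 4).
αS·A_cross = εσ·A_surf·T⁴  ⇒  T⁴ = αS/(ε·4σ).
T⁴ = 0.370·531/(0.17·4·5.67×10⁻⁸) = 5.096×10⁹ K⁴.
T = (5.096×10⁹)^(1/4).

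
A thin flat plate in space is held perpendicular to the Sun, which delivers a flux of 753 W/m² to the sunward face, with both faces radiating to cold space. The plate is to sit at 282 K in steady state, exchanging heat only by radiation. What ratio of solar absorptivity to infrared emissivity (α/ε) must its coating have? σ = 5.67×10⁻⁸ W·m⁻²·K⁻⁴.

α/ε ≈ 0.952

Balance: αS·A = εσ·2A·T⁴ ⇒ α/ε = 2σT⁴/S.
α/ε = 2·5.67×10⁻⁸·(282)⁴/753 = 2·5.67×10⁻⁸·6.324×10⁹/753.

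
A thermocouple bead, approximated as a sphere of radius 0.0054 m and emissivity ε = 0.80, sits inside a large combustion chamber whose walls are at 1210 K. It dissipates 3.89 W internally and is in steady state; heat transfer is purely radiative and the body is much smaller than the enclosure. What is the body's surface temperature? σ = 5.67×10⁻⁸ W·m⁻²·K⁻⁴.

T ≈ 1240 K

For a small grey body in a large enclosure, net radiated power = εσA(T⁴ − T_w⁴).
Steady state: P = εσA(T⁴ − T_w⁴) with A = 4πr² = 3.664×10⁻⁴ m².
T⁴ = P/(εσA) + T_w⁴ = 3.89/(0.80·5.67×10⁻⁸·3.664×10⁻⁴) + (1210)⁴
    = 2.340×10¹¹ + 2.144×10¹² = 2.378×10¹² K⁴.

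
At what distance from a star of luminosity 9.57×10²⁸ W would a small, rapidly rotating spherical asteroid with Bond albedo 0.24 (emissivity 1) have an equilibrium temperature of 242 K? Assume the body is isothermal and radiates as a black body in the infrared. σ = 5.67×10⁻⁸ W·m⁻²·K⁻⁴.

For an isothermal black-emitting sphere, (1−a)S·πr² = σ·4πr²·T⁴ ⇒ S = 4σT⁴/(1−a).
S = 4·5.67×10⁻⁸·(242)⁴/0.760 = 1024 W/m².
Flux falls as S = L/(4πd²), so d = √(L/(4πS)) = √(9.57×10²⁸/(4π·1024)).

d ≈ 2.73×10¹² m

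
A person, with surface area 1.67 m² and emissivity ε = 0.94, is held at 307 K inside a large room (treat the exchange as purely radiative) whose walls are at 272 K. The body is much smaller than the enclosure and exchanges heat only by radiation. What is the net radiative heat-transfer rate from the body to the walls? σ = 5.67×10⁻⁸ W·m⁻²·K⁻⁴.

P_net ≈ 303 W

For a small grey body in a large enclosure: P_net = εσA(T_body⁴ − T_wall⁴).
A = 1.67 m²; T_body⁴ − T_wall⁴ = 8.883×10⁹ − 5.474×10⁹ = 3.409×10⁹ K⁴.
|P_net| = 0.94·5.67×10⁻⁸·1.670·3.409×10⁹.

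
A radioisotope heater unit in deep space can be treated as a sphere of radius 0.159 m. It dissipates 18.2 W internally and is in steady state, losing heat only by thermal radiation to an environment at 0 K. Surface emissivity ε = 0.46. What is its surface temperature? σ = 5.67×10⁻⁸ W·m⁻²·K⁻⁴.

Steady state: internal power = radiated power, P = εσA T⁴.
Radiating area A = 4πr² = 0.3177 m².
T⁴ = P/(εσA) = 18.2/(0.46·5.67×10⁻⁸·0.3177) = 2.196×10⁹ K⁴.
T = (2.196×10⁹)^(1/4).

T ≈ 216 K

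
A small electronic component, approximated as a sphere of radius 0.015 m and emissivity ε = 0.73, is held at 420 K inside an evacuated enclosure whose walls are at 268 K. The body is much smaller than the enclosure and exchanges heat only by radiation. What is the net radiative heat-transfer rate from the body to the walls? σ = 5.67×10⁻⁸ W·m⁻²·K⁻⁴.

For a small grey body in a large enclosure: P_net = εσA(T_body⁴ − T_wall⁴).
A = 4πr² = 0.002827 m²; T_body⁴ − T_wall⁴ = 3.112×10¹⁰ − 5.159×10⁹ = 2.596×10¹⁰ K⁴.
|P_net| = 0.73·5.67×10⁻⁸·0.002827·2.596×10¹⁰.

P_net ≈ 3.04 W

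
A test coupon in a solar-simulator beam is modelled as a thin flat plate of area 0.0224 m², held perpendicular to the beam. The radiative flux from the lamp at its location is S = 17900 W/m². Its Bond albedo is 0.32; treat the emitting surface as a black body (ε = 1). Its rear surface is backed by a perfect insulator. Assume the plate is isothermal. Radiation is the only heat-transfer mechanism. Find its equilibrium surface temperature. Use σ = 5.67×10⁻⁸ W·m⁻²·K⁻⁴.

At equilibrium, absorbed power = emitted power.
Absorbing cross-section = A = 0.02240 m²; emitting surface = A = 0.02240 m² (ratio 1).
(1−a)S·A_cross = εσ·A_surf·T⁴  ⇒  T⁴ = (1−a)S/(1σ).
T⁴ = 0.680·17900/(1·5.67×10⁻⁸) = 2.147×10¹¹ K⁴.
T = (2.147×10¹¹)^(1/4).

T ≈ 681 K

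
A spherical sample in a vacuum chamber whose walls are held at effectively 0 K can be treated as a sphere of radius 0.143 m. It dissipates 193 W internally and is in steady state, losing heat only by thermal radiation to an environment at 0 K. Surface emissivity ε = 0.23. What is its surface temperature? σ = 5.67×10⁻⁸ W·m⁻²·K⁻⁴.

Steady state: internal power = radiated power, P = εσA T⁴.
Radiating area A = 4πr² = 0.2570 m².
T⁴ = P/(εσA) = 193/(0.23·5.67×10⁻⁸·0.2570) = 5.759×10¹⁰ K⁴.
T = (5.759×10¹⁰)^(1/4).

T ≈ 490 K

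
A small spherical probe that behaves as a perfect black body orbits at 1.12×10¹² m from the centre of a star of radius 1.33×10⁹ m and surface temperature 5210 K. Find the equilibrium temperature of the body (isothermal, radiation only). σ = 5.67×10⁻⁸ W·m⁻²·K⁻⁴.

T ≈ 127 K

The star's surface emits σT_*⁴; at distance d the flux is S = σT_*⁴(R_*/d)².
S = 5.67×10⁻⁸·(5210)⁴·(1.33×10⁹/1.12×10¹²)² = 58.91 W/m².
For an isothermal sphere T⁴ = (1−a)S/(4σ) = 2.598×10⁸ K⁴.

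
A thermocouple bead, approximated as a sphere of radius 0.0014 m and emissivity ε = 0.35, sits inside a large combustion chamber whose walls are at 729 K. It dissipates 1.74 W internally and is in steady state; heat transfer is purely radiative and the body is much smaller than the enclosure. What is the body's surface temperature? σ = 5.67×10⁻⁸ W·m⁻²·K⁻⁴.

For a small grey body in a large enclosure, net radiated power = εσA(T⁴ − T_w⁴).
Steady state: P = εσA(T⁴ − T_w⁴) with A = 4πr² = 2.463×10⁻⁵ m².
T⁴ = P/(εσA) + T_w⁴ = 1.74/(0.35·5.67×10⁻⁸·2.463×10⁻⁵) + (729)⁴
    = 3.560×10¹² + 2.824×10¹¹ = 3.842×10¹² K⁴.

T ≈ 1400 K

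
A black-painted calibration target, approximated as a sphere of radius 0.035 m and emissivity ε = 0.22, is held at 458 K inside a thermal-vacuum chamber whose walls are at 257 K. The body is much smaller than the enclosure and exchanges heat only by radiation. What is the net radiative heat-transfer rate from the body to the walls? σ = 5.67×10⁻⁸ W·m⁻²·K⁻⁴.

For a small grey body in a large enclosure: P_net = εσA(T_body⁴ − T_wall⁴).
A = 4πr² = 0.01539 m²; T_body⁴ − T_wall⁴ = 4.400×10¹⁰ − 4.362×10⁹ = 3.964×10¹⁰ K⁴.
|P_net| = 0.22·5.67×10⁻⁸·0.01539·3.964×10¹⁰.

P_net ≈ 7.61 W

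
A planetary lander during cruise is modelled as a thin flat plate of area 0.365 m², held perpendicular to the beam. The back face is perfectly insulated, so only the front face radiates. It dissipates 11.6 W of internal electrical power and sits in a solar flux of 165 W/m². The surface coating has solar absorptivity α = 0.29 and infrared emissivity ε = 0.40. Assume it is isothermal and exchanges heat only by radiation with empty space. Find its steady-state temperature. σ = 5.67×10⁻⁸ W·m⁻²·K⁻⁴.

At steady state, absorbed solar power + internal power = radiated power.
Absorbed: α·S·A_cross = 0.29·165·0.3650 = 17.47 W (cross-section A).
Total input = 17.47 + 11.6 = 29.07 W.
Radiated: εσ·A_surf·T⁴ with A_surf = A = 0.3650 m².
T⁴ = 29.07/(0.40·5.67×10⁻⁸·0.3650) = 3.511×10⁹ K⁴.

T ≈ 243 K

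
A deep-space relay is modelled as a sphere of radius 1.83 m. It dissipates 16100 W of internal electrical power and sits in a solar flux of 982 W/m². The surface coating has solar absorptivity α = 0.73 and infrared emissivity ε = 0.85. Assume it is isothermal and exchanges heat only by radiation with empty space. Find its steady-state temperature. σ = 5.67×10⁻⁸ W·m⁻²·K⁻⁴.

T ≈ 329 K

At steady state, absorbed solar power + internal power = radiated power.
Absorbed: α·S·A_cross = 0.73·982·10.52 = 7542 W (cross-section πr²).
Total input = 7542 + 16100 = 23640 W.
Radiated: εσ·A_surf·T⁴ with A_surf = 4πr² = 42.08 m².
T⁴ = 23640/(0.85·5.67×10⁻⁸·42.08) = 1.166×10¹⁰ K⁴.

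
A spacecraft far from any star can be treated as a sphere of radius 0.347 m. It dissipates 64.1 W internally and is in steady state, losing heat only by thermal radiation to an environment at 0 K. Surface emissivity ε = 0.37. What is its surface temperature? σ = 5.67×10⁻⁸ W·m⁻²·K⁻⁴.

T ≈ 212 K

Steady state: internal power = radiated power, P = εσA T⁴.
Radiating area A = 4πr² = 1.513 m².
T⁴ = P/(εσA) = 64.1/(0.37·5.67×10⁻⁸·1.513) = 2.019×10⁹ K⁴.
T = (2.019×10⁹)^(1/4).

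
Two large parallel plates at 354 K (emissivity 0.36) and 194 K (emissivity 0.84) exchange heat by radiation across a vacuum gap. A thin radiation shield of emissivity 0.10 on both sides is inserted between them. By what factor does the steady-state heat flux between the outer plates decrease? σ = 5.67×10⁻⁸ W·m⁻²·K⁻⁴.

factor ≈ 7.40

Without shield: q₀ = σΔ(T⁴)/(1/ε₁+1/ε₂−1) with denominator 2.968.
With shield the two gaps are in series; the resistances add: (1/ε₁+1/ε_s−1)+(1/ε_s+1/ε₂−1) = 11.78+10.19 = 21.97.
Heat-flux ratio q₀/q = 21.97/2.968.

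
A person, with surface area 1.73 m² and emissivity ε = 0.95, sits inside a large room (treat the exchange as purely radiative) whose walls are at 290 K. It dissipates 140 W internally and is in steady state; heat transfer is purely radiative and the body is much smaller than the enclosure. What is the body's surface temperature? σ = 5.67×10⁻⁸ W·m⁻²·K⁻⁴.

T ≈ 304 K

For a small grey body in a large enclosure, net radiated power = εσA(T⁴ − T_w⁴).
Steady state: P = εσA(T⁴ − T_w⁴) with A = 1.73 m².
T⁴ = P/(εσA) + T_w⁴ = 140/(0.95·5.67×10⁻⁸·1.730) + (290)⁴
    = 1.502×10⁹ + 7.073×10⁹ = 8.575×10⁹ K⁴.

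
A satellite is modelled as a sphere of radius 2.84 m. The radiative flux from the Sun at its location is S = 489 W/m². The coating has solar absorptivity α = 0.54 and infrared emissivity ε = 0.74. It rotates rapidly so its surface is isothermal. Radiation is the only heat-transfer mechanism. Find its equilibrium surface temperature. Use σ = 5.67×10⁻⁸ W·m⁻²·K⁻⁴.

At equilibrium, absorbed power = emitted power.
Absorbing cross-section = πr² = 25.34 m²; emitting surface = 4πr² = 101.4 m² (ratio 4).
αS·A_cross = εσ·A_surf·T⁴  ⇒  T⁴ = αS/(ε·4σ).
T⁴ = 0.540·489/(0.74·4·5.67×10⁻⁸) = 1.573×10⁹ K⁴.
T = (1.573×10⁹)^(1/4).

T ≈ 199 K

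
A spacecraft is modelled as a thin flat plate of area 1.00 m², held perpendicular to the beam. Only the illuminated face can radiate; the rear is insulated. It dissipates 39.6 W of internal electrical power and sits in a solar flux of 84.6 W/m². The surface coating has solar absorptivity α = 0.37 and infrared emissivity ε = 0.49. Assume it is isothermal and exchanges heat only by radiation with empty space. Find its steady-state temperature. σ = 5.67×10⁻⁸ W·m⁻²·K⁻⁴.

At steady state, absorbed solar power + internal power = radiated power.
Absorbed: α·S·A_cross = 0.37·84.6·1.000 = 31.30 W (cross-section A).
Total input = 31.30 + 39.6 = 70.90 W.
Radiated: εσ·A_surf·T⁴ with A_surf = A = 1.000 m².
T⁴ = 70.90/(0.49·5.67×10⁻⁸·1.000) = 2.552×10⁹ K⁴.

T ≈ 225 K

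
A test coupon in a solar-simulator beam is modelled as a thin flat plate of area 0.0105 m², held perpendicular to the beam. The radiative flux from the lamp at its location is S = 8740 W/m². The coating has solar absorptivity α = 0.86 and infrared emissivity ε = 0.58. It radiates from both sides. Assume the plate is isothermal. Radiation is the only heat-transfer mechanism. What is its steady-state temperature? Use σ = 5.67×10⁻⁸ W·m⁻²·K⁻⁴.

At equilibrium, absorbed power = emitted power.
Absorbing cross-section = A = 0.01050 m²; emitting surface = 2A = 0.02100 m² (ratio 2).
αS·A_cross = εσ·A_surf·T⁴  ⇒  T⁴ = αS/(ε·2σ).
T⁴ = 0.860·8740/(0.58·2·5.67×10⁻⁸) = 1.143×10¹¹ K⁴.
T = (1.143×10¹¹)^(1/4).

T ≈ 581 K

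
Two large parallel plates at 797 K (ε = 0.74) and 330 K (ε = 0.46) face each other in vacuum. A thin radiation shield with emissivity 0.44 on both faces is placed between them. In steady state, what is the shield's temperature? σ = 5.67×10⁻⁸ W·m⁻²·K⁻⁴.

In steady state the net flux on the hot side equals that on the cold side.
σ(T₁⁴−T_s⁴)/D₁ = σ(T_s⁴−T₂⁴)/D₂, with D₁ = 1/ε₁+1/ε_s−1 = 2.624, D₂ = 1/ε_s+1/ε₂−1 = 3.447.
Solve for T_s⁴: T_s⁴ = (D₂·T₁⁴ + D₁·T₂⁴)/(D₁+D₂) = 2.342×10¹¹ K⁴.

T_s ≈ 696 K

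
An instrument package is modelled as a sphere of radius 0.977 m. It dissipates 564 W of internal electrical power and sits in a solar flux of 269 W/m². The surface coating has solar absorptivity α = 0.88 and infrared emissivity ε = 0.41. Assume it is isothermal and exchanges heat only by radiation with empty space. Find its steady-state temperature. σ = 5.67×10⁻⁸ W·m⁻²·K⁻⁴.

T ≈ 260 K

At steady state, absorbed solar power + internal power = radiated power.
Absorbed: α·S·A_cross = 0.88·269·2.999 = 709.9 W (cross-section πr²).
Total input = 709.9 + 564 = 1274 W.
Radiated: εσ·A_surf·T⁴ with A_surf = 4πr² = 11.99 m².
T⁴ = 1274/(0.41·5.67×10⁻⁸·11.99) = 4.568×10⁹ K⁴.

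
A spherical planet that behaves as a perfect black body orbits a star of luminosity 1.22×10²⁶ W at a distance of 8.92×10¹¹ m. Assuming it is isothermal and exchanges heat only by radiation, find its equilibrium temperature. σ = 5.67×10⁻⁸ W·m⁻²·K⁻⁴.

T ≈ 85.6 K

First find the stellar flux at distance d: S = L/(4πd²) = 1.22×10²⁶/(4π·(8.92×10¹¹)²) = 12.20 W/m².
For an isothermal sphere, absorbed (1−a)S·πr² = emitted σ·4πr²·T⁴, so T⁴ = (1−a)S/(4σ).
T⁴ = 1.00·12.20/(4·5.67×10⁻⁸) = 5.380×10⁷ K⁴.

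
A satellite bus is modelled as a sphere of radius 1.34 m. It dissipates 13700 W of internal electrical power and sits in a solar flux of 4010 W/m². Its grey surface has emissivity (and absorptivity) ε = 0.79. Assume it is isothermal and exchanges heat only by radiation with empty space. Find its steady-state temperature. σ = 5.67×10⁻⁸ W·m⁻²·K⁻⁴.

At steady state, absorbed solar power + internal power = radiated power.
Absorbed: α·S·A_cross = 0.79·4010·5.641 = 17870 W (cross-section πr²).
Total input = 17870 + 13700 = 31570 W.
Radiated: εσ·A_surf·T⁴ with A_surf = 4πr² = 22.56 m².
T⁴ = 31570/(0.79·5.67×10⁻⁸·22.56) = 3.124×10¹⁰ K⁴.

T ≈ 420 K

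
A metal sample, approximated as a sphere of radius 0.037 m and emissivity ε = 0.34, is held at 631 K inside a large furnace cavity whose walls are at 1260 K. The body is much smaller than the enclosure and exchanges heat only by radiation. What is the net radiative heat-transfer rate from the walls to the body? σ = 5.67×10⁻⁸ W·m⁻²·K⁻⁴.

P_net ≈ 783 W

For a small grey body in a large enclosure: P_net = εσA(T_body⁴ − T_wall⁴).
A = 4πr² = 0.01720 m²; T_body⁴ − T_wall⁴ = 1.585×10¹¹ − 2.520×10¹² = -2.362×10¹² K⁴.
|P_net| = 0.34·5.67×10⁻⁸·0.01720·2.362×10¹².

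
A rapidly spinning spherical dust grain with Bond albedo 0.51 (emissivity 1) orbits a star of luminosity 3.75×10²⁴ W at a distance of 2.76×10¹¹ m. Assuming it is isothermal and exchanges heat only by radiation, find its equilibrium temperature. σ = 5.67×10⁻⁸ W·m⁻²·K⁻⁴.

First find the stellar flux at distance d: S = L/(4πd²) = 3.75×10²⁴/(4π·(2.76×10¹¹)²) = 3.917 W/m².
For an isothermal sphere, absorbed (1−a)S·πr² = emitted σ·4πr²·T⁴, so T⁴ = (1−a)S/(4σ).
T⁴ = 0.490·3.917/(4·5.67×10⁻⁸) = 8.464×10⁶ K⁴.

T ≈ 53.9 K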